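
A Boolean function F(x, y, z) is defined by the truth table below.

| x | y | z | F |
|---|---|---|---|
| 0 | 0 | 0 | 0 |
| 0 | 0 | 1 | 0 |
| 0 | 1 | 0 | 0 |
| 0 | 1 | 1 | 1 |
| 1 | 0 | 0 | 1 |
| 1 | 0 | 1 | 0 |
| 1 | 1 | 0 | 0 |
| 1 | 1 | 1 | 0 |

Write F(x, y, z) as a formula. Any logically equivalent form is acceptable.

F(x, y, z) = ((~x & y) & z) | ((x & ~y) & ~z)

The 1-rows are (0,1,1), (1,0,0). Each contributes one minterm — ¬x·y·z; x·¬y·¬z — and their disjunction is a sum-of-products form of F.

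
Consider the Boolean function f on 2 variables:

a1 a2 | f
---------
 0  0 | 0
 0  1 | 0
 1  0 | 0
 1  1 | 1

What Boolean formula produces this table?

The output is 1 only when every input is 1 — the AND of all inputs.

f(a1, a2) = a1 & a2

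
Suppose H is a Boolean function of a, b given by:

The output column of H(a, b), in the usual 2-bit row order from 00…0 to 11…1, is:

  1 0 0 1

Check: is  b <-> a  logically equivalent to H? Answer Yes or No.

Test each input against both H and the formula:
  a=0, b=0: formula gives 1, H = 1 ✓
  a=0, b=1: formula gives 0, H = 0 ✓
  a=1, b=0: formula gives 0, H = 0 ✓
  a=1, b=1: formula gives 1, H = 1 ✓
No disagreement on any input; they are logically equivalent.

Yes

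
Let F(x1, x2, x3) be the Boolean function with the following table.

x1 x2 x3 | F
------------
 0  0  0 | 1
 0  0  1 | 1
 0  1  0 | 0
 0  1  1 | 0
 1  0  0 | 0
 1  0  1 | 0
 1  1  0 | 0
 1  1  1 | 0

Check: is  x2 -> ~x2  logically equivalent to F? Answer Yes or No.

Test each input against both F and the formula:
  x1=0, x2=0, x3=0: formula gives 1, F = 1 ✓
  x1=0, x2=0, x3=1: formula gives 1, F = 1 ✓
  x1=0, x2=1, x3=0: formula gives 0, F = 0 ✓
  x1=0, x2=1, x3=1: formula gives 0, F = 0 ✓
  x1=1, x2=0, x3=0: formula gives 1, but F = 0 ✗
A single disagreement suffices: at (1,0,0) they differ, so the formula does not compute F.

No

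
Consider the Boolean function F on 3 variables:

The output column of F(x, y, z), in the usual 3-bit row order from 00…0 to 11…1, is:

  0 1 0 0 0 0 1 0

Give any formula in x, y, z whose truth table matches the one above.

Collect the rows where F=1 — (0,0,1), (1,1,0) — and write one minterm per row: ¬x·¬y·z, x·y·¬z. Their union (logical OR) reproduces the table exactly.

F(x, y, z) = ((NOT x AND NOT y) AND z) OR ((x AND y) AND NOT z)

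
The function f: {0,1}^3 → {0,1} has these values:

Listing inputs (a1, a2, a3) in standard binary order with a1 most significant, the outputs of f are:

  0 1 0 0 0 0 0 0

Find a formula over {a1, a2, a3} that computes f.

f(a1, a2, a3) = (¬a1 ∧ ¬a2) ∧ a3

f is 1 on exactly one input, (0,0,1), whose minterm is ¬a1·¬a2·a3. So f is just that conjunction.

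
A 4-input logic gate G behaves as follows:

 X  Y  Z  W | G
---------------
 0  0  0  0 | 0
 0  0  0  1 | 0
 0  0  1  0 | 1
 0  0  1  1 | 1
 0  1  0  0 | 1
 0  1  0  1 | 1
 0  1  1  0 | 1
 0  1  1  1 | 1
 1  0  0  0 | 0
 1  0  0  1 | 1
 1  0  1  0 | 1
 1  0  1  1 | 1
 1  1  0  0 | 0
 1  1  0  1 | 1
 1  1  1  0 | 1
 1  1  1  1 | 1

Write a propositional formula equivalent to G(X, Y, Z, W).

The 0-rows are (0,0,0,0), (0,0,0,1), (1,0,0,0), (1,1,0,0). Take each as a conjunction (¬X·¬Y·¬Z·¬W, ¬X·¬Y·¬Z·W, X·¬Y·¬Z·¬W, X·Y·¬Z·¬W), form their disjunction, and complement — that gives a formula that is 1 everywhere G is.

G(X, Y, Z, W) = ¬((((((¬X ∧ ¬Y) ∧ ¬Z) ∧ ¬W) ∨ (((¬X ∧ ¬Y) ∧ ¬Z) ∧ W)) ∨ (((X ∧ ¬Y) ∧ ¬Z) ∧ ¬W)) ∨ (((X ∧ Y) ∧ ¬Z) ∧ ¬W))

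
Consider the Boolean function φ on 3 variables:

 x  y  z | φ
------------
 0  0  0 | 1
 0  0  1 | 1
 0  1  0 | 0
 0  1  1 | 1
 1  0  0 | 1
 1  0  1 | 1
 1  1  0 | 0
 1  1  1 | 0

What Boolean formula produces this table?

There are just 3 zero rows: (0,1,0), (1,1,0), (1,1,1). Their minterms are ¬x·y·¬z, x·y·¬z, x·y·z; the OR of those covers precisely the 0-outputs, and negating it yields φ.

φ(x, y, z) = NOT ((((NOT x AND y) AND NOT z) OR ((x AND y) AND NOT z)) OR ((x AND y) AND z))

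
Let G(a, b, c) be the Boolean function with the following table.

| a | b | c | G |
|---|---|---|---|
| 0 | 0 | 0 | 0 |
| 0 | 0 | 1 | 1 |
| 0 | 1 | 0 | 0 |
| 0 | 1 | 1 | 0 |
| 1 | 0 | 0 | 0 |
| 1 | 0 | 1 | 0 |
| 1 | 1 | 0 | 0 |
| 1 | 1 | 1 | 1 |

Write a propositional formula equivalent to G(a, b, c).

G=1 on 2 inputs: (0,0,1), (1,1,1). Reading each as a conjunction of literals (¬a·¬b·c, a·b·c) and taking the OR gives the canonical DNF.

G(a, b, c) = ((not a and not b) and c) or ((a and b) and c)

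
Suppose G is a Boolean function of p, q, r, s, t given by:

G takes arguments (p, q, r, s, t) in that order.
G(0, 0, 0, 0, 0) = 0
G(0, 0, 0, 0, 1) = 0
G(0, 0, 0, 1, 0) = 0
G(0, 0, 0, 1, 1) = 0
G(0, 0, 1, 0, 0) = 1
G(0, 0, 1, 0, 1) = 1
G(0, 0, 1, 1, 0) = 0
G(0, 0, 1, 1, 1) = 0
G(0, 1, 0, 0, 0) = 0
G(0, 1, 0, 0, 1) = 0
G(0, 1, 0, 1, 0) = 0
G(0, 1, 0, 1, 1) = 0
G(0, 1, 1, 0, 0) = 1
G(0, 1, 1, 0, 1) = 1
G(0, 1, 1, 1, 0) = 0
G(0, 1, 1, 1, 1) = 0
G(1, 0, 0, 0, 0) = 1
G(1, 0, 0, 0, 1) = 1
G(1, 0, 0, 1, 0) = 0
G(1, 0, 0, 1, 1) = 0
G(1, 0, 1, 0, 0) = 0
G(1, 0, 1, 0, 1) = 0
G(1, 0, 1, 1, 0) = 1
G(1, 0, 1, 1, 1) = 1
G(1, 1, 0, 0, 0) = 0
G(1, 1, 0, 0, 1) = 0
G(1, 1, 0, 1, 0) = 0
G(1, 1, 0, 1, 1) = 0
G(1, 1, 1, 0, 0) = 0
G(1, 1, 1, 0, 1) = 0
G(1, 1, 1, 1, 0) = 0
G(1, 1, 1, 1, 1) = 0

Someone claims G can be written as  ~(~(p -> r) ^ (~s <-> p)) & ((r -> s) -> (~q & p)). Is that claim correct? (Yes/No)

Check the formula against G row by row:
  p=0, q=0, r=0, s=0, t=0: formula gives 0, G = 0 ✓
  p=0, q=0, r=0, s=0, t=1: formula gives 0, G = 0 ✓
  p=0, q=0, r=0, s=1, t=0: formula gives 0, G = 0 ✓
  p=0, q=0, r=0, s=1, t=1: formula gives 0, G = 0 ✓
  … (the remaining 28 rows also agree.)
Every row agrees, so the formula is equivalent.

Yes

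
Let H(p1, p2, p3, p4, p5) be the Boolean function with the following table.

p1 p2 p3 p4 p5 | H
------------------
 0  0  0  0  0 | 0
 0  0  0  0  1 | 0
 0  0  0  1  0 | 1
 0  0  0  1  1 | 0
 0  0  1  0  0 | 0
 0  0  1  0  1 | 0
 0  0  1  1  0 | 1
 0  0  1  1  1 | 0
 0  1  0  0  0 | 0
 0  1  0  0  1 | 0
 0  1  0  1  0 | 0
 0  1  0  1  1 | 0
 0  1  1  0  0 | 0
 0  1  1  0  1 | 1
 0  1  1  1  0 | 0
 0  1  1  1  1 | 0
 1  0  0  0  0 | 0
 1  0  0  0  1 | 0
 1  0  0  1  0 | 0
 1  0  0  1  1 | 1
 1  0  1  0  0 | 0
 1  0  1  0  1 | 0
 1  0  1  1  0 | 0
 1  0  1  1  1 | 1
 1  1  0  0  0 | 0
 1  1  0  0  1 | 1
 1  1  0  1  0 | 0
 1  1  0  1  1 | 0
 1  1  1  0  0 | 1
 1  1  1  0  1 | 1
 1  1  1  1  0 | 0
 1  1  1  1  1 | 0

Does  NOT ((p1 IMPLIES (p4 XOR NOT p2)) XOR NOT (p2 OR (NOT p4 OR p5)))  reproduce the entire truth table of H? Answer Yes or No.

No

Test each input against both H and the formula:
  p1=0, p2=0, p3=0, p4=0, p5=0: formula gives 0, H = 0 ✓
  p1=0, p2=0, p3=0, p4=0, p5=1: formula gives 0, H = 0 ✓
  p1=0, p2=0, p3=0, p4=1, p5=0: formula gives 1, H = 1 ✓
  p1=0, p2=0, p3=0, p4=1, p5=1: formula gives 0, H = 0 ✓
  …
  p1=0, p2=1, p3=1, p4=0, p5=1: formula gives 0, but H = 1 ✗
Since they disagree at (0,1,1,0,1), the expression is not a correct formula for H.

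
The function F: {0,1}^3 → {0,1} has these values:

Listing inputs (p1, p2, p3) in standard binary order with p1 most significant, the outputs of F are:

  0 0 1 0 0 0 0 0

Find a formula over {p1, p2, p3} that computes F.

F(p1, p2, p3) = (not p1 and p2) and not p3

Only row (0,1,0) gives 1. That row's minterm ¬p1·p2·¬p3 is F directly.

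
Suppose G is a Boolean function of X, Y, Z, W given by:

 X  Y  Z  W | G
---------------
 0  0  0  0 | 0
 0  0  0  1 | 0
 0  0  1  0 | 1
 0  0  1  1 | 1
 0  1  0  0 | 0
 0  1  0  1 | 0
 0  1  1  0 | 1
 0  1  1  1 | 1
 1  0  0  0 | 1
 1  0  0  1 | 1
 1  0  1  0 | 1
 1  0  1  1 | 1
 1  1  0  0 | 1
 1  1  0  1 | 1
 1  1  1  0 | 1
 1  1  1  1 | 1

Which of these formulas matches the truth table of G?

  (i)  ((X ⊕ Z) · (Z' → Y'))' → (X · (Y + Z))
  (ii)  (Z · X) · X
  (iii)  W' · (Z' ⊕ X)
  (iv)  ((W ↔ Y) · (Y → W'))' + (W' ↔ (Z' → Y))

i

(ii) fails at (0,0,1,0): the formula yields 0, G is 1.
(iii) fails at (0,0,0,0): the formula yields 1, G is 0.
(iv) fails at (0,0,0,1): the formula yields 1, G is 0.
Only (i) survives; checking it on all 16 rows confirms it matches G.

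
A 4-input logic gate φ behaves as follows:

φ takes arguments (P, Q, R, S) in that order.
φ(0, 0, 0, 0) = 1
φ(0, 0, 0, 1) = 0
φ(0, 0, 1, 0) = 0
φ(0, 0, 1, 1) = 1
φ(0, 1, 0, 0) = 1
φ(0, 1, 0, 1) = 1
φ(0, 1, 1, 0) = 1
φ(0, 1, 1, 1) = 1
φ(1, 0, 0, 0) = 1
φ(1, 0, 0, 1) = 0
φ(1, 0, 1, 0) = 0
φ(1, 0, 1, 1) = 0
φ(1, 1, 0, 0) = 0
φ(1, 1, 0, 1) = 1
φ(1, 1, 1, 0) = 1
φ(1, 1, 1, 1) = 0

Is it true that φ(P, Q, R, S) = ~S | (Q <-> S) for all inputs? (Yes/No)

No

Evaluate ~S | (Q <-> S) on each row and compare to φ:
  P=0, Q=0, R=0, S=0: formula gives 1, φ = 1 ✓
  P=0, Q=0, R=0, S=1: formula gives 0, φ = 0 ✓
  P=0, Q=0, R=1, S=0: formula gives 1, but φ = 0 ✗
A single disagreement suffices: at (0,0,1,0) they differ, so the formula does not compute φ.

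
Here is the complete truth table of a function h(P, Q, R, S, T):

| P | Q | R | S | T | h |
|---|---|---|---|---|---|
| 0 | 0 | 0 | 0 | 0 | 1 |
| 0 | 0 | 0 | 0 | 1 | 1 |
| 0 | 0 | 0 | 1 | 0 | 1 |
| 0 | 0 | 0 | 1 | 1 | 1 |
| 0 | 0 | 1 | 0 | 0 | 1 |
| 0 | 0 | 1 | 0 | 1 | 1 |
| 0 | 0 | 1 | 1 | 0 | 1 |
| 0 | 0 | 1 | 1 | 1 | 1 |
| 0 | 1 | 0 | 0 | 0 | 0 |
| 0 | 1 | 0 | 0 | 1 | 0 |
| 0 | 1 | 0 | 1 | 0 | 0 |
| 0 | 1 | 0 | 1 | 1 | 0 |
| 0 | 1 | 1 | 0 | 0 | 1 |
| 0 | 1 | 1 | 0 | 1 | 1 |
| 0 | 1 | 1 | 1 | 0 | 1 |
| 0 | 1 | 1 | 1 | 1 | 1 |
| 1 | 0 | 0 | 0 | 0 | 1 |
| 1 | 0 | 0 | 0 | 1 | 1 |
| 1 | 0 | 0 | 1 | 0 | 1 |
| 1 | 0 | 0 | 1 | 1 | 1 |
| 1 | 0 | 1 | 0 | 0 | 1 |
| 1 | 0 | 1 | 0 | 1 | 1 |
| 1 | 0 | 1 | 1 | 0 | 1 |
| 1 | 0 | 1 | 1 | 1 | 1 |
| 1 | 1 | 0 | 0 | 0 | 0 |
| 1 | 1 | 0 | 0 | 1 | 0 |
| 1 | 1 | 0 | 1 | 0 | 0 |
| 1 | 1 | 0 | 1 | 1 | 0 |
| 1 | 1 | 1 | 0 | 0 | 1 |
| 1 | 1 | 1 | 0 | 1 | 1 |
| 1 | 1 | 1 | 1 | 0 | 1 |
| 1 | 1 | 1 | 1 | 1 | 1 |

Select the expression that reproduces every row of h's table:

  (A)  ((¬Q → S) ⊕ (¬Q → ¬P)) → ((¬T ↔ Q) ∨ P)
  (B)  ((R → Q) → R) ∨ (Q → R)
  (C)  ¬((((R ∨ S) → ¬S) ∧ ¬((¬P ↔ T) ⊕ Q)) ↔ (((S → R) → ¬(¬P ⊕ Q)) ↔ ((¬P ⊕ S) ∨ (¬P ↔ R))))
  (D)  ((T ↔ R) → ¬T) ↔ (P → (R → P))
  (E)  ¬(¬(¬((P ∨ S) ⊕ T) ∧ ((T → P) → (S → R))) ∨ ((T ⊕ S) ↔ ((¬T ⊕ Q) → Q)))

B

(A) disagrees with h on (0,0,0,0,0) (formula → 0, table → 1); rule it out.
(C) disagrees with h on (0,0,0,0,1) (formula → 0, table → 1); rule it out.
(D) disagrees with h on (0,0,1,0,1) (formula → 0, table → 1); rule it out.
(E) disagrees with h on (0,0,0,0,0) (formula → 0, table → 1); rule it out.
(B) is the remaining candidate, and it agrees with h on all 32 inputs.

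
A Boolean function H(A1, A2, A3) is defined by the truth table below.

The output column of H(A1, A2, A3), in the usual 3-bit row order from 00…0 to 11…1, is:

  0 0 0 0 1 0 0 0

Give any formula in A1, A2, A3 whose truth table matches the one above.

H(A1, A2, A3) = (A1 and not A2) and not A3

H is 1 on exactly one input, (1,0,0), whose minterm is A1·¬A2·¬A3. So H is just that conjunction.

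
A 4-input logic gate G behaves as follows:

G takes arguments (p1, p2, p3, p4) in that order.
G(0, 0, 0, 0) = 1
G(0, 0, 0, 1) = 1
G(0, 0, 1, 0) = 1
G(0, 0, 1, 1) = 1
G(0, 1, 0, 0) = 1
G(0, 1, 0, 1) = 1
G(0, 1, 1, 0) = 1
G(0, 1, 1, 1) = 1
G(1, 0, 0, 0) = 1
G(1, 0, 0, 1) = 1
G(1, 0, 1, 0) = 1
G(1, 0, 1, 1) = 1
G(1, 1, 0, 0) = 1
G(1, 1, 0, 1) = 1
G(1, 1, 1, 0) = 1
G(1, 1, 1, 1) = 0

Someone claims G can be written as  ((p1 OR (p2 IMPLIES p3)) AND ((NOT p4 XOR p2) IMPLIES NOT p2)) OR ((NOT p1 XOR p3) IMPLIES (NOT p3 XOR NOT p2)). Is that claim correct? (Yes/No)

Yes

Evaluate ((p1 OR (p2 IMPLIES p3)) AND ((NOT p4 XOR p2) IMPLIES NOT p2)) OR ((NOT p1 XOR p3) IMPLIES (NOT p3 XOR NOT p2)) on each row and compare to G:
  p1=0, p2=0, p3=0, p4=0: formula gives 1, G = 1 ✓
  p1=0, p2=0, p3=0, p4=1: formula gives 1, G = 1 ✓
  p1=0, p2=0, p3=1, p4=0: formula gives 1, G = 1 ✓
  p1=0, p2=0, p3=1, p4=1: formula gives 1, G = 1 ✓
  … (the remaining 12 rows also agree.)
All 16 rows match — the expression computes G exactly.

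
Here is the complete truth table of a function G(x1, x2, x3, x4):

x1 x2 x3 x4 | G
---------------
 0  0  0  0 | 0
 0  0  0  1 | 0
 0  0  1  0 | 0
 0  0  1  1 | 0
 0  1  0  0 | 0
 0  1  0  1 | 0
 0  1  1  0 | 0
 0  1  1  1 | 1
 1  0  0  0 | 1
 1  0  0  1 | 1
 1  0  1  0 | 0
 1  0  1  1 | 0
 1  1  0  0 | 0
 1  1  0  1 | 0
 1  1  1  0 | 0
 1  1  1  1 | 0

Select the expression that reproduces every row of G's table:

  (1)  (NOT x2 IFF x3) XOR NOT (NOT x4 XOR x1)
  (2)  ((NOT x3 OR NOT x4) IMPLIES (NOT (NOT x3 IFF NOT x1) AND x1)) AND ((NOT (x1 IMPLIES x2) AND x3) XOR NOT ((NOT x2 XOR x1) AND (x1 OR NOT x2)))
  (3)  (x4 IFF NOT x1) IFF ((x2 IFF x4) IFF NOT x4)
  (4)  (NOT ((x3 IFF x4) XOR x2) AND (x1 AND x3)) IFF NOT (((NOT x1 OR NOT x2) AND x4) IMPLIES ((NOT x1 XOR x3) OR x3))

(1) disagrees with G on (0,0,0,1) (formula → 1, table → 0); rule it out.
(3) disagrees with G on (0,0,0,1) (formula → 1, table → 0); rule it out.
(4) disagrees with G on (0,0,0,0) (formula → 1, table → 0); rule it out.
Only (2) survives; checking it on all 16 rows confirms it matches G.

2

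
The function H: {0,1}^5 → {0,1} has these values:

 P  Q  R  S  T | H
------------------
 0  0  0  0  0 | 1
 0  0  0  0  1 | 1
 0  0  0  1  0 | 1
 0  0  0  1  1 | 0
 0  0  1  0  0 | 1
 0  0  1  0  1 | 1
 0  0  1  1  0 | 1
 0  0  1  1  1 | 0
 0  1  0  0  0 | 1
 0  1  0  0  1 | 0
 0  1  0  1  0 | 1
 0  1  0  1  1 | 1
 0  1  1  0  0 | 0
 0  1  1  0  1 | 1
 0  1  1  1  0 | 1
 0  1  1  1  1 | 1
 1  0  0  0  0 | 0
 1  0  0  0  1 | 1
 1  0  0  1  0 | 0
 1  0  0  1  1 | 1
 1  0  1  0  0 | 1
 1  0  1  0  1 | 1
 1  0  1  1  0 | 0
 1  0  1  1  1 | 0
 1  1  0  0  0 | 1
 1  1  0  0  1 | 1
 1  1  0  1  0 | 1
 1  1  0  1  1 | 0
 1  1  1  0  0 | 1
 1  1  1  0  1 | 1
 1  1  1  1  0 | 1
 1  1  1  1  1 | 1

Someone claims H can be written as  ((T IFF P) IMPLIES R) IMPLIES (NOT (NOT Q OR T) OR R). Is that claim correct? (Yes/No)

Check the formula against H row by row:
  P=0, Q=0, R=0, S=0, T=0: formula gives 1, H = 1 ✓
  P=0, Q=0, R=0, S=0, T=1: formula gives 0, but H = 1 ✗
Since they disagree at (0,0,0,0,1), the expression is not a correct formula for H.

No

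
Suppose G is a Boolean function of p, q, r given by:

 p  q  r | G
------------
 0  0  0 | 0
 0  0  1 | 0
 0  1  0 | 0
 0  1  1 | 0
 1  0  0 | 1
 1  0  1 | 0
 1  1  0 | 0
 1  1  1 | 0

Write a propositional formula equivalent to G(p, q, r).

G(p, q, r) = (p and not q) and not r

G is 1 on exactly one input, (1,0,0), whose minterm is p·¬q·¬r. So G is just that conjunction.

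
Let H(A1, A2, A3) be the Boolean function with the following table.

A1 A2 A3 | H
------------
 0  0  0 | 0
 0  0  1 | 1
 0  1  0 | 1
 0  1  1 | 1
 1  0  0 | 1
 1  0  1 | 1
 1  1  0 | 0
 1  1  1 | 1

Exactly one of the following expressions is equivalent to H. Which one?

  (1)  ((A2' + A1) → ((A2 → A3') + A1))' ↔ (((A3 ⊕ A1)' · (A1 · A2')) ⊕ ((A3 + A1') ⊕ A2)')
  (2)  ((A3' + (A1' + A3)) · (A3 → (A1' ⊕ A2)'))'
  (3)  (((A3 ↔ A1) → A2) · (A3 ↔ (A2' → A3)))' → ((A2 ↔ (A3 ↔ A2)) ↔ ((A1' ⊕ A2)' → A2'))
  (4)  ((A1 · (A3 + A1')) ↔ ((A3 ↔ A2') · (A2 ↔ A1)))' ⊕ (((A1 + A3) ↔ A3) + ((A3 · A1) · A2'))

(1): at (0,0,0) it gives 1, but H = 0 — eliminated.
(2): at (0,1,0) it gives 0, but H = 1 — eliminated.
(4): at (0,0,0) it gives 1, but H = 0 — eliminated.
(3) is the remaining candidate, and it agrees with H on all 8 inputs.

3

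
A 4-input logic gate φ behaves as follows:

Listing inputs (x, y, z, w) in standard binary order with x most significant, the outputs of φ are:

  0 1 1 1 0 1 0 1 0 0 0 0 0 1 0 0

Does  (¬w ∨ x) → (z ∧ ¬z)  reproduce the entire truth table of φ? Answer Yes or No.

No

Check the formula against φ row by row:
  x=0, y=0, z=0, w=0: formula gives 0, φ = 0 ✓
  x=0, y=0, z=0, w=1: formula gives 1, φ = 1 ✓
  x=0, y=0, z=1, w=0: formula gives 0, but φ = 1 ✗
Row (0,0,1,0) is a counterexample, so the formula is not equivalent to φ.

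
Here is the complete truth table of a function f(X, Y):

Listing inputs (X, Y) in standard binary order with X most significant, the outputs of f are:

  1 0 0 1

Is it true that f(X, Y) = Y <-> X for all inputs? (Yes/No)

Test each input against both f and the formula:
  X=0, Y=0: formula gives 1, f = 1 ✓
  X=0, Y=1: formula gives 0, f = 0 ✓
  X=1, Y=0: formula gives 0, f = 0 ✓
  X=1, Y=1: formula gives 1, f = 1 ✓
No disagreement on any input; they are logically equivalent.

Yes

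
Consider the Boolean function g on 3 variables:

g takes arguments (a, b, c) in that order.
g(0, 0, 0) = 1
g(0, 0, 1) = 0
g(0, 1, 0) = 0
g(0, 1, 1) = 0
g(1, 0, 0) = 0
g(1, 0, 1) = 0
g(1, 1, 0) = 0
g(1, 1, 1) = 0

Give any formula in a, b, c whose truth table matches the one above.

g(a, b, c) = NOT ((a OR b) OR c)

The output is 1 only when every input is 0 — NOR of all inputs.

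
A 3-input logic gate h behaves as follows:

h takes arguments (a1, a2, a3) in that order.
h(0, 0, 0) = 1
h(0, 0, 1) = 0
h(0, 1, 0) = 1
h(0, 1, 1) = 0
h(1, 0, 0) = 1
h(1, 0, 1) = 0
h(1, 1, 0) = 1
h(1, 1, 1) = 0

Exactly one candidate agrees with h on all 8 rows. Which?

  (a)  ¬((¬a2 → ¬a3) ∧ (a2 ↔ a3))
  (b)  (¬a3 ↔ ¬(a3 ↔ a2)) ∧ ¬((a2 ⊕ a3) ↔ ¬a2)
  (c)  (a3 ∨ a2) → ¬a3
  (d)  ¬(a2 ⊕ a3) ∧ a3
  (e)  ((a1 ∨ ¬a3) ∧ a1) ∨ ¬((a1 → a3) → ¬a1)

(a): at (0,0,0) it gives 0, but h = 1 — eliminated.
(b): at (0,0,0) it gives 0, but h = 1 — eliminated.
(d): at (0,0,0) it gives 0, but h = 1 — eliminated.
(e): at (0,0,0) it gives 0, but h = 1 — eliminated.
That leaves (c). Evaluating it on every row reproduces the table of h exactly.

c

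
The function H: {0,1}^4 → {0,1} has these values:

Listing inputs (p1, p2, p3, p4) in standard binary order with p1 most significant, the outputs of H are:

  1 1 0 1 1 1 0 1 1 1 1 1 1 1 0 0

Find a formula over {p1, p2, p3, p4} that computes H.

H(p1, p2, p3, p4) = NOT ((((((NOT p1 AND NOT p2) AND p3) AND NOT p4) OR (((NOT p1 AND p2) AND p3) AND NOT p4)) OR (((p1 AND p2) AND p3) AND NOT p4)) OR (((p1 AND p2) AND p3) AND p4))

There are just 4 zero rows: (0,0,1,0), (0,1,1,0), (1,1,1,0), (1,1,1,1). Their minterms are ¬p1·¬p2·p3·¬p4, ¬p1·p2·p3·¬p4, p1·p2·p3·¬p4, p1·p2·p3·p4; the OR of those covers precisely the 0-outputs, and negating it yields H.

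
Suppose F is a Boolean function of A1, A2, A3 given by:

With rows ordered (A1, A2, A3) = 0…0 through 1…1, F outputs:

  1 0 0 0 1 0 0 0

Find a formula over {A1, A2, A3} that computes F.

Collect the rows where F=1 — (0,0,0), (1,0,0) — and write one minterm per row: ¬A1·¬A2·¬A3, A1·¬A2·¬A3. Their union (logical OR) reproduces the table exactly.

F(A1, A2, A3) = ((not A1 and not A2) and not A3) or ((A1 and not A2) and not A3)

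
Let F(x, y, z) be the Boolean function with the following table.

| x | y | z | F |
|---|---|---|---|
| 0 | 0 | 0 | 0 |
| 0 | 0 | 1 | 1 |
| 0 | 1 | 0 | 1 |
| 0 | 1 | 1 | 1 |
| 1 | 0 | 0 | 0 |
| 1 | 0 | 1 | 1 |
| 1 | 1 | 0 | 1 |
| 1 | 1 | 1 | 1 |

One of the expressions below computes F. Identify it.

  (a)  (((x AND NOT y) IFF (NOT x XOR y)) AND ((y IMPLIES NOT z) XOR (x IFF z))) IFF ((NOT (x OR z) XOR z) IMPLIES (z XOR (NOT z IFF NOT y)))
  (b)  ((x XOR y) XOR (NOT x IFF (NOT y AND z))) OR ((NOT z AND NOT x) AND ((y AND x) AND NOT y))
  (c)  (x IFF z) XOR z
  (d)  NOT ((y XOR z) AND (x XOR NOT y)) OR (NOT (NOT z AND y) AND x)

b

(a): at (0,0,1) it gives 0, but F = 1 — eliminated.
(c): at (0,0,0) it gives 1, but F = 0 — eliminated.
(d): at (0,0,0) it gives 1, but F = 0 — eliminated.
(b) is the remaining candidate, and it agrees with F on all 8 inputs.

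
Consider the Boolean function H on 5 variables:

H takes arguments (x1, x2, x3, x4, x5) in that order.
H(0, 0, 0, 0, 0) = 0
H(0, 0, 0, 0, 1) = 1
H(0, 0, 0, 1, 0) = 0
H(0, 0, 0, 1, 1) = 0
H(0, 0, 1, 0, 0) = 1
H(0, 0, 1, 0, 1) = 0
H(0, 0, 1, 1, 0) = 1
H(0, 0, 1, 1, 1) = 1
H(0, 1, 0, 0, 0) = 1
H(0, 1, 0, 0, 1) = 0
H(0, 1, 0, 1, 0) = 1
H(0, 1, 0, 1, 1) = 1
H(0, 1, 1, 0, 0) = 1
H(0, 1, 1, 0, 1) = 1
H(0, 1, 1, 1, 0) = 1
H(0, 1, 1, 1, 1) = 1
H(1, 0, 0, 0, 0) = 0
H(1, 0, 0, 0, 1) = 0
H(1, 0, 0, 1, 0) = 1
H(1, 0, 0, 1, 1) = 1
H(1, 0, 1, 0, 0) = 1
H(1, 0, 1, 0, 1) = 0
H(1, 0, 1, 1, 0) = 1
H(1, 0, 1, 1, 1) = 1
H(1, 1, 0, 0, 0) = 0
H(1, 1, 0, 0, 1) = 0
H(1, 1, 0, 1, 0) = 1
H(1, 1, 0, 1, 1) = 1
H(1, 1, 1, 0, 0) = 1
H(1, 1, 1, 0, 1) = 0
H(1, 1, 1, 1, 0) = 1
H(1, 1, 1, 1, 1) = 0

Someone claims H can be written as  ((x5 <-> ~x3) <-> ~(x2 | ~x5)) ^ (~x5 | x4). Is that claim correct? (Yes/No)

No

Check the formula against H row by row:
  x1=0, x2=0, x3=0, x4=0, x5=0: formula gives 0, H = 0 ✓
  x1=0, x2=0, x3=0, x4=0, x5=1: formula gives 1, H = 1 ✓
  x1=0, x2=0, x3=0, x4=1, x5=0: formula gives 0, H = 0 ✓
  x1=0, x2=0, x3=0, x4=1, x5=1: formula gives 0, H = 0 ✓
  …
  x1=0, x2=1, x3=0, x4=0, x5=0: formula gives 0, but H = 1 ✗
Since they disagree at (0,1,0,0,0), the expression is not a correct formula for H.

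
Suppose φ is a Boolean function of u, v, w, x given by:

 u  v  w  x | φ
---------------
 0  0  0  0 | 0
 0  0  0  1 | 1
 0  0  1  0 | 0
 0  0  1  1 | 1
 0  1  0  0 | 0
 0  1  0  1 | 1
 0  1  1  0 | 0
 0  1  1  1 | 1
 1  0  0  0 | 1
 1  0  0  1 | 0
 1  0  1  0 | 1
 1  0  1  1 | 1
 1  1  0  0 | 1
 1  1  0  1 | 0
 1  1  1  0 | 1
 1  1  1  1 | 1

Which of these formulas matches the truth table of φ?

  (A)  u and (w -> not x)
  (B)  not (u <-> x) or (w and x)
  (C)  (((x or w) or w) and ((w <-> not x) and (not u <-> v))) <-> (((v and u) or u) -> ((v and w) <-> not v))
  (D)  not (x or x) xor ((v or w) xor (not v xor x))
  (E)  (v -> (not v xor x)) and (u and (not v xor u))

B

(A) disagrees with φ on (0,0,0,1) (formula → 0, table → 1); rule it out.
(C) disagrees with φ on (0,0,0,1) (formula → 0, table → 1); rule it out.
(D) disagrees with φ on (0,0,0,1) (formula → 0, table → 1); rule it out.
(E) disagrees with φ on (0,0,0,1) (formula → 0, table → 1); rule it out.
That leaves (B). Evaluating it on every row reproduces the table of φ exactly.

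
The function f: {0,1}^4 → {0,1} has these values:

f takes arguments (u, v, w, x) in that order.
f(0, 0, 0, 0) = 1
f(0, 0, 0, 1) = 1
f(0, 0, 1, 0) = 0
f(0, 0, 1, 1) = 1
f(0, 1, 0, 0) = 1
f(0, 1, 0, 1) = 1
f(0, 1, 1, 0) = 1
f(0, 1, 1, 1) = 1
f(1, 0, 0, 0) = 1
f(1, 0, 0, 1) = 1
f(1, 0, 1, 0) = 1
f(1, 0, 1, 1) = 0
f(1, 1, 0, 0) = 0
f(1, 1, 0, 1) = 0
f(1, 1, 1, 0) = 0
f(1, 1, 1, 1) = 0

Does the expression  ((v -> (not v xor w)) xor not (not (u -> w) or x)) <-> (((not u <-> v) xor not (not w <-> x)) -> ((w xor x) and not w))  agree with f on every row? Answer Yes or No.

Check the formula against f row by row:
  u=0, v=0, w=0, x=0: formula gives 1, f = 1 ✓
  u=0, v=0, w=0, x=1: formula gives 1, f = 1 ✓
  u=0, v=0, w=1, x=0: formula gives 0, f = 0 ✓
  u=0, v=0, w=1, x=1: formula gives 0, but f = 1 ✗
Row (0,0,1,1) is a counterexample, so the formula is not equivalent to f.

No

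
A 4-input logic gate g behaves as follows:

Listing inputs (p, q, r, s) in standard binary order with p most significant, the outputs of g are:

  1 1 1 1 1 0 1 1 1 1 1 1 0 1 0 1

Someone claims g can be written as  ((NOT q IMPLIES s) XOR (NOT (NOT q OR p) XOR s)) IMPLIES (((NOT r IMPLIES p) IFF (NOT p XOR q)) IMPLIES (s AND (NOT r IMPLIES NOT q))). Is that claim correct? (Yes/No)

Yes

Test each input against both g and the formula:
  p=0, q=0, r=0, s=0: formula gives 1, g = 1 ✓
  p=0, q=0, r=0, s=1: formula gives 1, g = 1 ✓
  p=0, q=0, r=1, s=0: formula gives 1, g = 1 ✓
  p=0, q=0, r=1, s=1: formula gives 1, g = 1 ✓
  … (the remaining 12 rows also agree.)
No disagreement on any input; they are logically equivalent.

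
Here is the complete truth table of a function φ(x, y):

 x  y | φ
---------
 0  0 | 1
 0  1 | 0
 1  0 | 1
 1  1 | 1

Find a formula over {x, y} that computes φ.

φ(x, y) = ~(~x & y)

Only row (0,1) gives 0. So φ is 1 everywhere except there — the complement of the minterm ¬x·y.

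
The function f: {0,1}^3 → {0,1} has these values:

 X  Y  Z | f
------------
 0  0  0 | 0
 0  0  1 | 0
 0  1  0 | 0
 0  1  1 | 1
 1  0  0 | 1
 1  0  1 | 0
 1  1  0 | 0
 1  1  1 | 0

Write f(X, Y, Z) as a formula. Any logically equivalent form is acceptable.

f(X, Y, Z) = ((~X & Y) & Z) | ((X & ~Y) & ~Z)

The 1-rows are (0,1,1), (1,0,0). Each contributes one minterm — ¬X·Y·Z; X·¬Y·¬Z — and their disjunction is a sum-of-products form of f.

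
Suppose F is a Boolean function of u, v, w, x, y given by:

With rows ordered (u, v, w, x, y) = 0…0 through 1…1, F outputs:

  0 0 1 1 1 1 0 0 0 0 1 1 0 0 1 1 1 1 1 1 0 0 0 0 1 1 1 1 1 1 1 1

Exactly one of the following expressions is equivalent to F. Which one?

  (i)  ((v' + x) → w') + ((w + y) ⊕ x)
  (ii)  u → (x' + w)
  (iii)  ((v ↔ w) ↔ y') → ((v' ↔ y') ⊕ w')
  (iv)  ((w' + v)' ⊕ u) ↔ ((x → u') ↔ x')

(i) fails at (0,0,0,0,0): the formula yields 1, F is 0.
(ii) fails at (0,0,0,0,0): the formula yields 1, F is 0.
(iii) fails at (0,0,0,0,1): the formula yields 1, F is 0.
(iv) is the remaining candidate, and it agrees with F on all 32 inputs.

iv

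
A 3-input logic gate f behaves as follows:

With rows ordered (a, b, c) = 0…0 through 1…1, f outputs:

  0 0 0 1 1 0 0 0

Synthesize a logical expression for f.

Collect the rows where f=1 — (0,1,1), (1,0,0) — and write one minterm per row: ¬a·b·c, a·¬b·¬c. Their union (logical OR) reproduces the table exactly.

f(a, b, c) = ((a' · b) · c) + ((a · b') · c')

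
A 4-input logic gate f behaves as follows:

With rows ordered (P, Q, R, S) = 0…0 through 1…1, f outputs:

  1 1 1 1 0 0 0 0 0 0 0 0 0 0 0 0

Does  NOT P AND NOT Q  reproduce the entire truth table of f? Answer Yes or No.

Evaluate NOT P AND NOT Q on each row and compare to f:
  P=0, Q=0, R=0, S=0: formula gives 1, f = 1 ✓
  P=0, Q=0, R=0, S=1: formula gives 1, f = 1 ✓
  P=0, Q=0, R=1, S=0: formula gives 1, f = 1 ✓
  P=0, Q=0, R=1, S=1: formula gives 1, f = 1 ✓
  … (the remaining 12 rows also agree.)
No disagreement on any input; they are logically equivalent.

Yes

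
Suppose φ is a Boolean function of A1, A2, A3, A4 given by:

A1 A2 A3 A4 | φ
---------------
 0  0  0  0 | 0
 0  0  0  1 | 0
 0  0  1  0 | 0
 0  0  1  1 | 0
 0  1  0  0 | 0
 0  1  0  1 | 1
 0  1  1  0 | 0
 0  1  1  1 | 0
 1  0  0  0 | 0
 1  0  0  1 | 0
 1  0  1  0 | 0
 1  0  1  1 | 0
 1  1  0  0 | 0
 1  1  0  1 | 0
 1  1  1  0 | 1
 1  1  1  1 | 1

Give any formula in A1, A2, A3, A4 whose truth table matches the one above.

Collect the rows where φ=1 — (0,1,0,1), (1,1,1,0), (1,1,1,1) — and write one minterm per row: ¬A1·A2·¬A3·A4, A1·A2·A3·¬A4, A1·A2·A3·A4. Their union (logical OR) reproduces the table exactly.

φ(A1, A2, A3, A4) = ((((NOT A1 AND A2) AND NOT A3) AND A4) OR (((A1 AND A2) AND A3) AND NOT A4)) OR (((A1 AND A2) AND A3) AND A4)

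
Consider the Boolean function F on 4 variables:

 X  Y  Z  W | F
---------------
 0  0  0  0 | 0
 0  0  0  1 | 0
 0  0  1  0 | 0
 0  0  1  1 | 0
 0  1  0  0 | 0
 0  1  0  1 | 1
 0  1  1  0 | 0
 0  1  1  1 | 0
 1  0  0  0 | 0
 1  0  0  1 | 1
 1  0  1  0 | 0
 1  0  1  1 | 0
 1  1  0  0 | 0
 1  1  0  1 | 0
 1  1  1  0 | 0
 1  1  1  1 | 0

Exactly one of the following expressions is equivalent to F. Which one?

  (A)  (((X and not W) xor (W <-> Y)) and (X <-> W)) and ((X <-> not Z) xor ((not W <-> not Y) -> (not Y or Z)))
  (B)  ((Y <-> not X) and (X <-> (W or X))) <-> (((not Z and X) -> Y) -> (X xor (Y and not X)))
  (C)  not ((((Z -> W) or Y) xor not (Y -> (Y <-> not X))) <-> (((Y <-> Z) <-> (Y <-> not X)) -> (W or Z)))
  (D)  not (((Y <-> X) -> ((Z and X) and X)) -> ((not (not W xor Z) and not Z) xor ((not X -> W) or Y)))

(A): at (0,0,0,0) it gives 1, but F = 0 — eliminated.
(B): at (0,0,0,0) it gives 1, but F = 0 — eliminated.
(C): at (0,0,1,0) it gives 1, but F = 0 — eliminated.
(D) is the remaining candidate, and it agrees with F on all 16 inputs.

D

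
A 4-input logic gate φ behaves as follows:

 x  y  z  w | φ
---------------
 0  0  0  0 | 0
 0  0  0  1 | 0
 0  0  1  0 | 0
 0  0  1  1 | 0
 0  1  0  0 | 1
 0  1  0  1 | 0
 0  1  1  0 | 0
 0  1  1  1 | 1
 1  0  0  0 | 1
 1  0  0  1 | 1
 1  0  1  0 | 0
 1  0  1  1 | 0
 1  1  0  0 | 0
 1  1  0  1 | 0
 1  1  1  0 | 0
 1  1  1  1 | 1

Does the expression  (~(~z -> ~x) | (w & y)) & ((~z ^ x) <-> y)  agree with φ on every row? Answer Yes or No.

Check the formula against φ row by row:
  x=0, y=0, z=0, w=0: formula gives 0, φ = 0 ✓
  x=0, y=0, z=0, w=1: formula gives 0, φ = 0 ✓
  x=0, y=0, z=1, w=0: formula gives 0, φ = 0 ✓
  x=0, y=0, z=1, w=1: formula gives 0, φ = 0 ✓
  x=0, y=1, z=0, w=0: formula gives 0, but φ = 1 ✗
A single disagreement suffices: at (0,1,0,0) they differ, so the formula does not compute φ.

No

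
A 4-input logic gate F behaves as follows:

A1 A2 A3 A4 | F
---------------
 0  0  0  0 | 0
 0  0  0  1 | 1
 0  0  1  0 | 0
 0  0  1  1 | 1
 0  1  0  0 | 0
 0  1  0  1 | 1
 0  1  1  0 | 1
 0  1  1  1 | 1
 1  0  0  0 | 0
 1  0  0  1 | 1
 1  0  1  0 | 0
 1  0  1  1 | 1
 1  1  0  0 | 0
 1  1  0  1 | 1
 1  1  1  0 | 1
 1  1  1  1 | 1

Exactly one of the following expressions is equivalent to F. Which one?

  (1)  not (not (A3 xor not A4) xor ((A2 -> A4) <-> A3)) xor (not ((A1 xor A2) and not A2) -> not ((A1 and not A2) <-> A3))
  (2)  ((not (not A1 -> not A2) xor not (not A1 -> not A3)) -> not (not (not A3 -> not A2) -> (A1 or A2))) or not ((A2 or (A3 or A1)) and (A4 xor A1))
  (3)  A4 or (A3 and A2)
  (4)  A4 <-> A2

3

(1) disagrees with F on (0,0,0,0) (formula → 1, table → 0); rule it out.
(2) disagrees with F on (0,0,0,0) (formula → 1, table → 0); rule it out.
(4) disagrees with F on (0,0,0,0) (formula → 1, table → 0); rule it out.
That leaves (3). Evaluating it on every row reproduces the table of F exactly.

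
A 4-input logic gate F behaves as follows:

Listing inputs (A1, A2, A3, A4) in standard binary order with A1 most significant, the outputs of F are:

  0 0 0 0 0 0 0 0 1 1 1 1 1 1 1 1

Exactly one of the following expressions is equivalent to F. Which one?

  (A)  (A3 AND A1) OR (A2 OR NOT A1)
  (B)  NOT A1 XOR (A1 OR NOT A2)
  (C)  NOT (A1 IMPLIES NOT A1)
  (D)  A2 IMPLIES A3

(A) disagrees with F on (0,0,0,0) (formula → 1, table → 0); rule it out.
(B) disagrees with F on (0,1,0,0) (formula → 1, table → 0); rule it out.
(D) disagrees with F on (0,0,0,0) (formula → 1, table → 0); rule it out.
That leaves (C). Evaluating it on every row reproduces the table of F exactly.

C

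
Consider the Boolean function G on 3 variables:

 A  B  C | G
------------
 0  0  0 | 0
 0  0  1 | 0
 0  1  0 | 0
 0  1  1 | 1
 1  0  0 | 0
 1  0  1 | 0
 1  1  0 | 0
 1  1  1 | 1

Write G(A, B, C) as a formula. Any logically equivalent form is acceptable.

The 1-rows are (0,1,1), (1,1,1). Each contributes one minterm — ¬A·B·C; A·B·C — and their disjunction is a sum-of-products form of G.

G(A, B, C) = ((NOT A AND B) AND C) OR ((A AND B) AND C)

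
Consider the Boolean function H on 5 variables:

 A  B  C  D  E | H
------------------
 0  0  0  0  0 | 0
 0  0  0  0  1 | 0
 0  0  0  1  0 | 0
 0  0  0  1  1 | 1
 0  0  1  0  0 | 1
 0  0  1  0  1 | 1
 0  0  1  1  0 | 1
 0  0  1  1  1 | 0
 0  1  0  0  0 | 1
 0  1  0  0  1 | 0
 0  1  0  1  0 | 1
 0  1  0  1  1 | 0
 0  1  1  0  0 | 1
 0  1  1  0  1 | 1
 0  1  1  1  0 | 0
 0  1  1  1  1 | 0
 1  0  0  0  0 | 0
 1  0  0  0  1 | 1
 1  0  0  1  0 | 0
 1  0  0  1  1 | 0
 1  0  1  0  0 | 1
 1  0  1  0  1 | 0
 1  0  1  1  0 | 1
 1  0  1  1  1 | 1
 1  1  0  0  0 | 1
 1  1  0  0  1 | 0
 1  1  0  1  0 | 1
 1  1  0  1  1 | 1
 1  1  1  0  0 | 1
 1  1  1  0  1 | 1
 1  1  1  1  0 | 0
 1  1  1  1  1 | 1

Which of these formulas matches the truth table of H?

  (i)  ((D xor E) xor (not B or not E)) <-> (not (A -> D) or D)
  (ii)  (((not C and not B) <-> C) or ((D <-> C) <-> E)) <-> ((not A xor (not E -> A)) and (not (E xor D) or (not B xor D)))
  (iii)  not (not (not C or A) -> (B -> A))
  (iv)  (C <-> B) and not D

ii

(i) disagrees with H on (0,0,0,0,1) (formula → 1, table → 0); rule it out.
(iii) disagrees with H on (0,0,0,1,1) (formula → 0, table → 1); rule it out.
(iv) disagrees with H on (0,0,0,0,0) (formula → 1, table → 0); rule it out.
(ii) is the remaining candidate, and it agrees with H on all 32 inputs.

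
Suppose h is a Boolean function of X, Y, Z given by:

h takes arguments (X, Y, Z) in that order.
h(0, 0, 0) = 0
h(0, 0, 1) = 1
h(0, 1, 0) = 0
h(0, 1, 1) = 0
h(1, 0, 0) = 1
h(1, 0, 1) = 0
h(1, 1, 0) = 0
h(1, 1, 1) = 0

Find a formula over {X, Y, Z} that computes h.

The 1-rows are (0,0,1), (1,0,0). Each contributes one minterm — ¬X·¬Y·Z; X·¬Y·¬Z — and their disjunction is a sum-of-products form of h.

h(X, Y, Z) = ((not X and not Y) and Z) or ((X and not Y) and not Z)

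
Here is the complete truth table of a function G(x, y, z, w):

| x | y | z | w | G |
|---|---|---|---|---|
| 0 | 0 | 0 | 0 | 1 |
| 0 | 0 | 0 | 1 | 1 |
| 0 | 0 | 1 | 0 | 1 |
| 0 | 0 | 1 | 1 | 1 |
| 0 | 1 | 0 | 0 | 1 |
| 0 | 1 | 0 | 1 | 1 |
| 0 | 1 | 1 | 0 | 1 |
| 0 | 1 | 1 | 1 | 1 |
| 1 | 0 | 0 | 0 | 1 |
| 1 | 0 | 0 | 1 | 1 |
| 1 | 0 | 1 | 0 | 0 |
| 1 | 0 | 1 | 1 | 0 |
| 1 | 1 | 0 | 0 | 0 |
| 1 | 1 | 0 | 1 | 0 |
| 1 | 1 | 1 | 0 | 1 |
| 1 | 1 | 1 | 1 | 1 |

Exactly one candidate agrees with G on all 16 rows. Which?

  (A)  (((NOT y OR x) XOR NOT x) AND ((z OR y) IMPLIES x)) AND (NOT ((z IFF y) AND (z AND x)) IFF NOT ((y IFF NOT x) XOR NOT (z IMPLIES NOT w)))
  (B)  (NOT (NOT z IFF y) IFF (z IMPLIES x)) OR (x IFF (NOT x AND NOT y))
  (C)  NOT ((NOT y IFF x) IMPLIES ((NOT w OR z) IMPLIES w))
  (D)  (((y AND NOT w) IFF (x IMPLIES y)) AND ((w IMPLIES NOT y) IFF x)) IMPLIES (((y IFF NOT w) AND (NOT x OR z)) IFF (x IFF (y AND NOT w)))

(A): at (0,0,0,0) it gives 0, but G = 1 — eliminated.
(C): at (0,0,0,0) it gives 0, but G = 1 — eliminated.
(D): at (1,0,1,0) it gives 1, but G = 0 — eliminated.
That leaves (B). Evaluating it on every row reproduces the table of G exactly.

B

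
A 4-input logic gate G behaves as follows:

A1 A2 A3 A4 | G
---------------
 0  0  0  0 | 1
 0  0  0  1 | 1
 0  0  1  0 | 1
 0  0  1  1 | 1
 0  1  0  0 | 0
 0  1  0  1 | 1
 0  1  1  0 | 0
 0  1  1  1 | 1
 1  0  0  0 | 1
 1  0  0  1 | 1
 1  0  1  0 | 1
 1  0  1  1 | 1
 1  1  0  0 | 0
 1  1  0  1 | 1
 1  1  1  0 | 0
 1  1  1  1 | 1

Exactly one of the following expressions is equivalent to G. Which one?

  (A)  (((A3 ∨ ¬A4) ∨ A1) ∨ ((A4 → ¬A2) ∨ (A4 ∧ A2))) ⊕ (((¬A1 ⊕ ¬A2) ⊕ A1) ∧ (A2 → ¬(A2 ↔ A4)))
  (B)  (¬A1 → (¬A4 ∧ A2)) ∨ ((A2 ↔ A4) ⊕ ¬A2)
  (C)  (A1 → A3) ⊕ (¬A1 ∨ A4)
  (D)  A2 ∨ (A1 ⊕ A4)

A

(B): at (0,0,0,0) it gives 0, but G = 1 — eliminated.
(C): at (0,0,0,0) it gives 0, but G = 1 — eliminated.
(D): at (0,0,0,0) it gives 0, but G = 1 — eliminated.
That leaves (A). Evaluating it on every row reproduces the table of G exactly.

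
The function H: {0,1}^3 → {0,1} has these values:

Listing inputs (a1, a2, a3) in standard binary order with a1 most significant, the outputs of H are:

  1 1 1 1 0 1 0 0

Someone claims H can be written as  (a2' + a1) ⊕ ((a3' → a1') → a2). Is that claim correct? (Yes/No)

Evaluate (a2' + a1) ⊕ ((a3' → a1') → a2) on each row and compare to H:
  a1=0, a2=0, a3=0: formula gives 1, H = 1 ✓
  a1=0, a2=0, a3=1: formula gives 1, H = 1 ✓
  a1=0, a2=1, a3=0: formula gives 1, H = 1 ✓
  a1=0, a2=1, a3=1: formula gives 1, H = 1 ✓
  a1=1, a2=0, a3=0: formula gives 0, H = 0 ✓
  …and likewise for the remaining 3 rows.
No disagreement on any input; they are logically equivalent.

Yes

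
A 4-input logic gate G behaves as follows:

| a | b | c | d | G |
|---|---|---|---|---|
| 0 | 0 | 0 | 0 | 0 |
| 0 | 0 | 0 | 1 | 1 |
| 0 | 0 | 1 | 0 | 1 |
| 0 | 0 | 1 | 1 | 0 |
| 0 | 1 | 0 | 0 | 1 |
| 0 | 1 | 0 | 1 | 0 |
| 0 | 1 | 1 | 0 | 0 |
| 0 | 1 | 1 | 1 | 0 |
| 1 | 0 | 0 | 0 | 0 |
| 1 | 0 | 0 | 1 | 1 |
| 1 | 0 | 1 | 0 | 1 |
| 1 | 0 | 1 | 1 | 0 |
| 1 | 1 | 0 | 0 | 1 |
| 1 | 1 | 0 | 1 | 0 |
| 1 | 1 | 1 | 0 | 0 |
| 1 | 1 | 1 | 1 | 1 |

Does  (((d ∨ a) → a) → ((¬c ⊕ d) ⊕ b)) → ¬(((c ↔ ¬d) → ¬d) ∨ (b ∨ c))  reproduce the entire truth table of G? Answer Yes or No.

Yes

Check the formula against G row by row:
  a=0, b=0, c=0, d=0: formula gives 0, G = 0 ✓
  a=0, b=0, c=0, d=1: formula gives 1, G = 1 ✓
  a=0, b=0, c=1, d=0: formula gives 1, G = 1 ✓
  a=0, b=0, c=1, d=1: formula gives 0, G = 0 ✓
  … (the remaining 12 rows also agree.)
Every row agrees, so the formula is equivalent.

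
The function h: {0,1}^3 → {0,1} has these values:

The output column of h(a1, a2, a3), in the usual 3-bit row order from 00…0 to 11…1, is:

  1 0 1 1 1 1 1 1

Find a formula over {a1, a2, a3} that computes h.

h(a1, a2, a3) = ¬((¬a1 ∧ ¬a2) ∧ a3)

h is 0 on exactly one input, (0,0,1), whose minterm is ¬a1·¬a2·a3. So h is the negation of that single conjunction.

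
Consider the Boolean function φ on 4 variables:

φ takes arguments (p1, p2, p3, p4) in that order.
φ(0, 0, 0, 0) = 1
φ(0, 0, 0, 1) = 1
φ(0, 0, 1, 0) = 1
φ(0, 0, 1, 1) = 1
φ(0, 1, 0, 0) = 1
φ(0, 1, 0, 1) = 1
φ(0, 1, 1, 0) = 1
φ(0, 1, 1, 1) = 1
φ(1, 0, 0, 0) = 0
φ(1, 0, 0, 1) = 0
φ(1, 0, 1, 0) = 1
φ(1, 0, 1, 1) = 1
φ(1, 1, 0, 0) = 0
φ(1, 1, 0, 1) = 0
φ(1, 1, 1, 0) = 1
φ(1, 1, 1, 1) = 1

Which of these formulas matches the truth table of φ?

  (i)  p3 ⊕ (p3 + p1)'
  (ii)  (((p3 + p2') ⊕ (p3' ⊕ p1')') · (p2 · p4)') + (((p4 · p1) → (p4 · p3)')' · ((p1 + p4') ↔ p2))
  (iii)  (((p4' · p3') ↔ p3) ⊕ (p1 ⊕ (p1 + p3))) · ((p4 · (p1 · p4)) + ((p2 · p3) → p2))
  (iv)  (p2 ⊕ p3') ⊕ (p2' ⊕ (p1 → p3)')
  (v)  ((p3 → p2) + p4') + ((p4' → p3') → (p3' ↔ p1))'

i

(ii): at (0,0,0,0) it gives 0, but φ = 1 — eliminated.
(iii): at (0,0,0,0) it gives 0, but φ = 1 — eliminated.
(iv): at (0,0,0,0) it gives 0, but φ = 1 — eliminated.
(v): at (0,0,1,1) it gives 0, but φ = 1 — eliminated.
That leaves (i). Evaluating it on every row reproduces the table of φ exactly.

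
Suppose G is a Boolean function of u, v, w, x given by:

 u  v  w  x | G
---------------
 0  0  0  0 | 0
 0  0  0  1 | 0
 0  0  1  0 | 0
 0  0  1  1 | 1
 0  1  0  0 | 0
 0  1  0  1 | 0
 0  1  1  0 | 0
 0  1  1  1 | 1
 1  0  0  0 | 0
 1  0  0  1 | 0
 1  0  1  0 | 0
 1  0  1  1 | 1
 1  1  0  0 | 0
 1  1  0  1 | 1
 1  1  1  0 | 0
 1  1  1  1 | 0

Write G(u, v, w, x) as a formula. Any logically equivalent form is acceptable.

G=1 on 4 inputs: (0,0,1,1), (0,1,1,1), (1,0,1,1), (1,1,0,1). Reading each as a conjunction of literals (¬u·¬v·w·x, ¬u·v·w·x, u·¬v·w·x, u·v·¬w·x) and taking the OR gives the canonical DNF.

G(u, v, w, x) = (((((u' · v') · w) · x) + (((u' · v) · w) · x)) + (((u · v') · w) · x)) + (((u · v) · w') · x)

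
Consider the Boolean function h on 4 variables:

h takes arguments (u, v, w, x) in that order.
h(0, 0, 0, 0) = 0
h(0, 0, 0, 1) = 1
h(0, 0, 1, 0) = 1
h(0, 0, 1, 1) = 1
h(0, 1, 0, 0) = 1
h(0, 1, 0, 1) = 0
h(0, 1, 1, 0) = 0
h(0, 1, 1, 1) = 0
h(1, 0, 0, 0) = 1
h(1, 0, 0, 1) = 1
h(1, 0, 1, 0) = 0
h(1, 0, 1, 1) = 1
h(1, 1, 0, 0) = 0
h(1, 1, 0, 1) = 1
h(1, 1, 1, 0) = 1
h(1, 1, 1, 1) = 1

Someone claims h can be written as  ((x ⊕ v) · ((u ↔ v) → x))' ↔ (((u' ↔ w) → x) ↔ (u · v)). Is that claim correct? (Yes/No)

Test each input against both h and the formula:
  u=0, v=0, w=0, x=0: formula gives 0, h = 0 ✓
  u=0, v=0, w=0, x=1: formula gives 1, h = 1 ✓
  u=0, v=0, w=1, x=0: formula gives 1, h = 1 ✓
  u=0, v=0, w=1, x=1: formula gives 1, h = 1 ✓
  …and likewise for the remaining 12 rows.
No disagreement on any input; they are logically equivalent.

Yes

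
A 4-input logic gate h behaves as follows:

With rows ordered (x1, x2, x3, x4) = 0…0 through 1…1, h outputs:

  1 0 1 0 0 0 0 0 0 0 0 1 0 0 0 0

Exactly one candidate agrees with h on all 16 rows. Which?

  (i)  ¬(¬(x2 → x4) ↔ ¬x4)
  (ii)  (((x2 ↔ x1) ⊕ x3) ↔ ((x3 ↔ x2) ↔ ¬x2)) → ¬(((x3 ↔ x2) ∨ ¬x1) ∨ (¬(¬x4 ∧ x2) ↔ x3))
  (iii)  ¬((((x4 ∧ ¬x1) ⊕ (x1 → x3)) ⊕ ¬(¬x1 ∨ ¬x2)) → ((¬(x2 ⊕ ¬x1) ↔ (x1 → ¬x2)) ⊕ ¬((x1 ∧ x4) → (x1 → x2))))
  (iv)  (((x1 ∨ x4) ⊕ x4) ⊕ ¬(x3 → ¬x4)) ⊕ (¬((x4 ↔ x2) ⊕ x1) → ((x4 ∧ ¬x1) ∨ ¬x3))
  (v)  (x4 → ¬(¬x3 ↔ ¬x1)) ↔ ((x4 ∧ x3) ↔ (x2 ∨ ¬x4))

iii

(i) disagrees with h on (1,0,0,0) (formula → 1, table → 0); rule it out.
(ii) disagrees with h on (0,0,0,0) (formula → 0, table → 1); rule it out.
(iv) disagrees with h on (0,0,0,1) (formula → 1, table → 0); rule it out.
(v) disagrees with h on (0,0,0,0) (formula → 0, table → 1); rule it out.
That leaves (iii). Evaluating it on every row reproduces the table of h exactly.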